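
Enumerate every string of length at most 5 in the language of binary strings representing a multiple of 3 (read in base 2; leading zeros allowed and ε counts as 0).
ε, 0, 00, 11, 000, 011, 110, 0000, 0011, 0110, 1001, 1100, 1111, 00000, 00011, 00110, 01001, 01100, 01111, 10010, 10101, 11000, 11011, 11110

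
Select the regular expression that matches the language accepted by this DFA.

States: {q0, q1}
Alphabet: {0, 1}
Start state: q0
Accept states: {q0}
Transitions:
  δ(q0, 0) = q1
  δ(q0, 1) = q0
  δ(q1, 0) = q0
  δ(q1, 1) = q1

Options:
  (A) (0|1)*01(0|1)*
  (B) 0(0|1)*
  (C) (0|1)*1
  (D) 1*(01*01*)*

Check each option against the DFA on short strings; one disagreement eliminates an option:
  (A) (0|1)*01(0|1)*: on ε the DFA stays in q0 and accepts (q0 ∈ Accept), but the regex does not match it → eliminate
  (B) 0(0|1)*: on ε the DFA stays in q0 and accepts (q0 ∈ Accept), but the regex does not match it → eliminate
  (C) (0|1)*1: on ε the DFA stays in q0 and accepts (q0 ∈ Accept), but the regex does not match it → eliminate
  (D) 1*(01*01*)*: agrees with the DFA on every string of length ≤ 6
Only (D) is consistent with the DFA.
(D) 1*(01*01*)*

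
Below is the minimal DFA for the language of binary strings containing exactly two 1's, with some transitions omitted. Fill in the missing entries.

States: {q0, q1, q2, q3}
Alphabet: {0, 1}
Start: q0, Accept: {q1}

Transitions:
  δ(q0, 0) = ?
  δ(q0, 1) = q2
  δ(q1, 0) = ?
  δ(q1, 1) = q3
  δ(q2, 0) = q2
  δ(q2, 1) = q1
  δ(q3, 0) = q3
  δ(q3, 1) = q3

From the language and accept set, identify what each state tracks — q0: zero 1's; q1: two 1's; q2: one 1; q3: ≥ three 1's (dead).
Each missing δ(q, a) is the state matching the new tracked value after reading a.
δ(q0, 0) = q0; δ(q1, 0) = q1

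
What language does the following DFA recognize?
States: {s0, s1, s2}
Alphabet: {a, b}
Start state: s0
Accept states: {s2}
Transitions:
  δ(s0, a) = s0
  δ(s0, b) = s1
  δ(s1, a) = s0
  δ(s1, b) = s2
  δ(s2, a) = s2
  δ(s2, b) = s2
Testing a few strings:
  'aaa' → reject
  'bba' → accept
  'abba' → accept
  'babb' → accept
State roles: s0=no progress toward bb; s1=one trailing b; s2=substring bb seen
All strings over {a,b} containing the substring bb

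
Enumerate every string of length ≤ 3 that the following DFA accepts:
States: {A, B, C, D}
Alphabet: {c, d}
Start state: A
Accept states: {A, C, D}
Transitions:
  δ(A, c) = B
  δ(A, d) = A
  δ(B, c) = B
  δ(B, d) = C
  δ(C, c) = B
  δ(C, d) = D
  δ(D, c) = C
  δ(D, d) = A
ε, d, cd, dd, ccd, cdd, dcd, ddd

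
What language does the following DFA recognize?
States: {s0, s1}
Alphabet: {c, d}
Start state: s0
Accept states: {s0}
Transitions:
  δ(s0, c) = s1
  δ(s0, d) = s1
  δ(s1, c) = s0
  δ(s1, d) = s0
Testing a few strings:
  'cc' → accept
  'd' → reject
  'c' → reject
  'ccd' → reject
State roles: s0=even length so far; s1=odd length so far
All strings over {c,d} of even length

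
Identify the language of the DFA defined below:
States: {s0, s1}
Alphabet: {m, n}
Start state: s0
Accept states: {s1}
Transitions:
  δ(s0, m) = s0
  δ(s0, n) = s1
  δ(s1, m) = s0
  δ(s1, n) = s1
Testing a few strings:
  'nnn' → accept
  'n' → accept
  'nn' → accept
  'mm' → reject
State roles: s0=last symbol not n; s1=last symbol is n
All strings over {m,n} ending with n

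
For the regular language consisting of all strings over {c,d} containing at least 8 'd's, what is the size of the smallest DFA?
By Myhill–Nerode, count the distinguishable equivalence classes: 9 classes — having seen 0, 1, …, 7, or ≥8 copies of 'd'; any two classes i < j (j ≤ 8) are distinguished by the string d^(8−j), which takes class j to 8 copies (accepted) but leaves class i below 8 (rejected).
9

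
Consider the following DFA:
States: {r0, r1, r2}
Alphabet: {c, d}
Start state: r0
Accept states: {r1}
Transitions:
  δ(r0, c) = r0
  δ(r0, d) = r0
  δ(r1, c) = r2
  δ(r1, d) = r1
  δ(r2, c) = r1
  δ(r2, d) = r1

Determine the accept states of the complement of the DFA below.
Complement accept states = All states \ Original accept states
= {r0, r1, r2} \ {r1}
{r0, r2}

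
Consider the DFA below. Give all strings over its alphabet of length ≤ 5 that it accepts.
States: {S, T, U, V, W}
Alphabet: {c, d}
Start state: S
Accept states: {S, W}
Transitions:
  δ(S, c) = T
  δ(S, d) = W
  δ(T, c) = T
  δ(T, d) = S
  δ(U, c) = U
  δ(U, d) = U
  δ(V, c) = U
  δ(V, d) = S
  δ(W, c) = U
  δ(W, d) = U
ε, d, cd, ccd, cdd, cccd, ccdd, cdcd, ccccd, cccdd, ccdcd, cdccd, cdcdd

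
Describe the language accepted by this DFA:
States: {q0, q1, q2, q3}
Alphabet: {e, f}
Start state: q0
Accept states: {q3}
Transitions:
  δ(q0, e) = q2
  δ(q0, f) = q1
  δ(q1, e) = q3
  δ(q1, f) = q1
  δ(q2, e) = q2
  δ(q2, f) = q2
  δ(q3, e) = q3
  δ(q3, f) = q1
Testing a few strings:
  'e' → reject
  'eeee' → reject
  'efe' → reject
  'f' → reject
State roles: q0=no input read; q1=started with f, last symbol f; q2=started with e (dead); q3=started with f, last symbol e
All strings over {e,f} that start with f and end with e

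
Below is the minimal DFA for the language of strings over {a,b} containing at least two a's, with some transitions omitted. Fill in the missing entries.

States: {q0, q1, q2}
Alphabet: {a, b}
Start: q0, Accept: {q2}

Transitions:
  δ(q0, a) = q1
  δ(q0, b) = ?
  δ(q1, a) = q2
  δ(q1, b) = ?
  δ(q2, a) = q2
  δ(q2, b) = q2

From the language and accept set, identify what each state tracks — q0: zero a's seen; q1: one a seen; q2: ≥ two a's seen.
Each missing δ(q, a) is the state matching the new tracked value after reading a.
δ(q0, b) = q0; δ(q1, b) = q1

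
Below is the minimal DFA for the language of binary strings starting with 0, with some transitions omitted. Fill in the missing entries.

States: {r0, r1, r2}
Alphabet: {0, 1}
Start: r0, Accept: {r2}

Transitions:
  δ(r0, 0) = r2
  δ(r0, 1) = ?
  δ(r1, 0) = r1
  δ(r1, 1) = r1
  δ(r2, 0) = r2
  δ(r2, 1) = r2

From the language and accept set, identify what each state tracks — r0: no input read; r1: started with 1 (dead); r2: started with 0.
Each missing δ(q, a) is the state matching the new tracked value after reading a.
δ(r0, 1) = r1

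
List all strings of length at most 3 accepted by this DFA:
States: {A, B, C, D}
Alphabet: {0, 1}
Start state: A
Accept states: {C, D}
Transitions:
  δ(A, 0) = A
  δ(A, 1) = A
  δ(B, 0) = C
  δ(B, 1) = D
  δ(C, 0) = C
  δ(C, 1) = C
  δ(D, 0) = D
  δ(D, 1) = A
None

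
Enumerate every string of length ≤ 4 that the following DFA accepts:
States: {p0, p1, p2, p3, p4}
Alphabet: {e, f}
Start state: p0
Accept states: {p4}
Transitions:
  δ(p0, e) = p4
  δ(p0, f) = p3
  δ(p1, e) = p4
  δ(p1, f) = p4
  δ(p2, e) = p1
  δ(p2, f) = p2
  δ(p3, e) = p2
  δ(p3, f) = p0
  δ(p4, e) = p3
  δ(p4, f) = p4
e, ef, eff, ffe, eefe, efff, feee, feef, ffef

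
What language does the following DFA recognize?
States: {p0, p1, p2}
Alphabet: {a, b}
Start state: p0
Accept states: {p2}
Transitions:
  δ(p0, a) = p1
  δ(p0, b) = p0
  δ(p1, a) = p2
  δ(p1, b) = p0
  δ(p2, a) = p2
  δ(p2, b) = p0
Testing a few strings:
  'ab' → reject
  'b' → reject
  'a' → reject
  'aa' → accept
State roles: p0=last symbol not a; p1=one trailing a; p2=two trailing a's
All strings over {a,b} ending with aa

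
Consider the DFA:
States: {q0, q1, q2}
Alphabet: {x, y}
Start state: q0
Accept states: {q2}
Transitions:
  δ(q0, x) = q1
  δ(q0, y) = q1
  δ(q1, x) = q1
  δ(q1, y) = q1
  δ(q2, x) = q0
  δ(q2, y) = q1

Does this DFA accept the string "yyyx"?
Processing string "yyyx":
  q0 --y--> q1
  q1 --y--> q1
  q1 --y--> q1
  q1 --x--> q1
Final state: q1
Accept states: {q2}
No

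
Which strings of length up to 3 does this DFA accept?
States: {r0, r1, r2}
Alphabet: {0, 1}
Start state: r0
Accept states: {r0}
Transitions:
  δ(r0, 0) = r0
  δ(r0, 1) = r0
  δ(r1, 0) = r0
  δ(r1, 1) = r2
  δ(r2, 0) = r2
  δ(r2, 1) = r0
ε, 0, 1, 00, 01, 10, 11, 000, 001, 010, 011, 100, 101, 110, 111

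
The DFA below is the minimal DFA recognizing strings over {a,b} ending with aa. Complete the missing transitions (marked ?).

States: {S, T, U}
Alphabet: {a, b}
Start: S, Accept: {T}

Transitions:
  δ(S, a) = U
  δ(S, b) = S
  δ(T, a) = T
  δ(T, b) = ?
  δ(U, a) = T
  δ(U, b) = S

From the language and accept set, identify what each state tracks — S: last symbol not a; T: two trailing a's; U: one trailing a.
Each missing δ(q, a) is the state matching the new tracked value after reading a.
δ(T, b) = S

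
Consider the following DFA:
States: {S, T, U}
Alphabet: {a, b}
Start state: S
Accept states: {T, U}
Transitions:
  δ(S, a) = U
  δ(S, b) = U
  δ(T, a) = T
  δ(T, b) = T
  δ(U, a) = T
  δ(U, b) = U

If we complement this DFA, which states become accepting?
Complement accept states = All states \ Original accept states
= {S, T, U} \ {T, U}
{S}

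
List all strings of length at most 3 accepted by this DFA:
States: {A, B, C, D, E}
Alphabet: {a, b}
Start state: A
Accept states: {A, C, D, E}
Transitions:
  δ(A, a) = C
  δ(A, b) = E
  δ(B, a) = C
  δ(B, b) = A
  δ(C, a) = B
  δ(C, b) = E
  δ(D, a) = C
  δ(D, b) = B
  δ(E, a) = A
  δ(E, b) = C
ε, a, b, ab, ba, bb, aaa, aab, aba, abb, baa, bab, bbb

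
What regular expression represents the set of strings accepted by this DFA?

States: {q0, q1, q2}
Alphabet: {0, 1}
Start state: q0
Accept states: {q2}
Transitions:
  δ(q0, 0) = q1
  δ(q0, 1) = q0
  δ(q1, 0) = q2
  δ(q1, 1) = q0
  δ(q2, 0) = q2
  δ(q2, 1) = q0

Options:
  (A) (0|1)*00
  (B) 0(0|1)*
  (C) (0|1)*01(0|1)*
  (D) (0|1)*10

Check each option against the DFA on short strings; one disagreement eliminates an option:
  (A) (0|1)*00: agrees with the DFA on every string of length ≤ 6
  (B) 0(0|1)*: on '0' the DFA goes q0 → q1 and rejects (q1 ∉ Accept), but the regex matches it → eliminate
  (C) (0|1)*01(0|1)*: on '00' the DFA goes q0 → q1 → q2 and accepts (q2 ∈ Accept), but the regex does not match it → eliminate
  (D) (0|1)*10: on '00' the DFA goes q0 → q1 → q2 and accepts (q2 ∈ Accept), but the regex does not match it → eliminate
Only (A) is consistent with the DFA.
(A) (0|1)*00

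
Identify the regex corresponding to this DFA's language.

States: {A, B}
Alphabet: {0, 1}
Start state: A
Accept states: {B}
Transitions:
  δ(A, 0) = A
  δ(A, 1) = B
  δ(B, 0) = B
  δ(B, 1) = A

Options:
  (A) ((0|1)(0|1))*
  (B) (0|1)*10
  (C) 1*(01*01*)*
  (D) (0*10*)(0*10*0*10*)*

Check each option against the DFA on short strings; one disagreement eliminates an option:
  (A) ((0|1)(0|1))*: on ε the DFA stays in A and rejects (A ∉ Accept), but the regex matches it → eliminate
  (B) (0|1)*10: on '1' the DFA goes A → B and accepts (B ∈ Accept), but the regex does not match it → eliminate
  (C) 1*(01*01*)*: on ε the DFA stays in A and rejects (A ∉ Accept), but the regex matches it → eliminate
  (D) (0*10*)(0*10*0*10*)*: agrees with the DFA on every string of length ≤ 6
Only (D) is consistent with the DFA.
(D) (0*10*)(0*10*0*10*)*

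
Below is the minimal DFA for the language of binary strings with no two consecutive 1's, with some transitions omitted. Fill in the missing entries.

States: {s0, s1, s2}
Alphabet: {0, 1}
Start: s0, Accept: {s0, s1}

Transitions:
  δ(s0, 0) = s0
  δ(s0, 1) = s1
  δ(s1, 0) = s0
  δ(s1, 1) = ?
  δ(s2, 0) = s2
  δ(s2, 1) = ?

From the language and accept set, identify what each state tracks — s0: last symbol not 1 (ok); s1: last symbol 1 (ok); s2: saw 11 (dead).
Each missing δ(q, a) is the state matching the new tracked value after reading a.
δ(s1, 1) = s2; δ(s2, 1) = s2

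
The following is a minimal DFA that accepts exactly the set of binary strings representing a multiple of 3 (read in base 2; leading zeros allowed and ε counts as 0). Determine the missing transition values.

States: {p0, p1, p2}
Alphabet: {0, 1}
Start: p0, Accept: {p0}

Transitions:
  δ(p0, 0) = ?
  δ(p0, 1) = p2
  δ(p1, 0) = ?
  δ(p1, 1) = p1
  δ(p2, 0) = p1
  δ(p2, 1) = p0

From the language and accept set, identify what each state tracks — p0: value ≡ 0 (mod 3); p1: value ≡ 2 (mod 3); p2: value ≡ 1 (mod 3).
Each missing δ(q, a) is the state matching the new tracked value after reading a.
δ(p0, 0) = p0; δ(p1, 0) = p2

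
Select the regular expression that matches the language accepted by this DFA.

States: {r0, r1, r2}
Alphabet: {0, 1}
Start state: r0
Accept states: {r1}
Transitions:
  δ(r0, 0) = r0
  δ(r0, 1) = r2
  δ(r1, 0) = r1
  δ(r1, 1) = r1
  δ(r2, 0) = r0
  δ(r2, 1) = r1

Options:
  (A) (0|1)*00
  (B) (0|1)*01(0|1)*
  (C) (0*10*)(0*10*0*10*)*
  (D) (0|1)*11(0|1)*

Check each option against the DFA on short strings; one disagreement eliminates an option:
  (A) (0|1)*00: on '00' the DFA goes r0 → r0 → r0 and rejects (r0 ∉ Accept), but the regex matches it → eliminate
  (B) (0|1)*01(0|1)*: on '01' the DFA goes r0 → r0 → r2 and rejects (r2 ∉ Accept), but the regex matches it → eliminate
  (C) (0*10*)(0*10*0*10*)*: on '1' the DFA goes r0 → r2 and rejects (r2 ∉ Accept), but the regex matches it → eliminate
  (D) (0|1)*11(0|1)*: agrees with the DFA on every string of length ≤ 6
Only (D) is consistent with the DFA.
(D) (0|1)*11(0|1)*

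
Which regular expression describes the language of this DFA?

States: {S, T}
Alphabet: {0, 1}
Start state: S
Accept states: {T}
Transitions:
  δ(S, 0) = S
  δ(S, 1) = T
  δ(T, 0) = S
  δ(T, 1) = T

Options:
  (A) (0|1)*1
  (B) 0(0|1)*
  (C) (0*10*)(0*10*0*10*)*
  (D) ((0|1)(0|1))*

Check each option against the DFA on short strings; one disagreement eliminates an option:
  (A) (0|1)*1: agrees with the DFA on every string of length ≤ 6
  (B) 0(0|1)*: on '0' the DFA goes S → S and rejects (S ∉ Accept), but the regex matches it → eliminate
  (C) (0*10*)(0*10*0*10*)*: on '10' the DFA goes S → T → S and rejects (S ∉ Accept), but the regex matches it → eliminate
  (D) ((0|1)(0|1))*: on ε the DFA stays in S and rejects (S ∉ Accept), but the regex matches it → eliminate
Only (A) is consistent with the DFA.
(A) (0|1)*1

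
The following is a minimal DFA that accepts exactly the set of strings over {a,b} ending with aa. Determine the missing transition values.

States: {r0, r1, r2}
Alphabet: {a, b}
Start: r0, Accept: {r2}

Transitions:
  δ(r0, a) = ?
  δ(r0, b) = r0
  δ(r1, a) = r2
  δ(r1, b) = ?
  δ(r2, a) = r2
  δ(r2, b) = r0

From the language and accept set, identify what each state tracks — r0: last symbol not a; r1: one trailing a; r2: two trailing a's.
Each missing δ(q, a) is the state matching the new tracked value after reading a.
δ(r0, a) = r1; δ(r1, b) = r0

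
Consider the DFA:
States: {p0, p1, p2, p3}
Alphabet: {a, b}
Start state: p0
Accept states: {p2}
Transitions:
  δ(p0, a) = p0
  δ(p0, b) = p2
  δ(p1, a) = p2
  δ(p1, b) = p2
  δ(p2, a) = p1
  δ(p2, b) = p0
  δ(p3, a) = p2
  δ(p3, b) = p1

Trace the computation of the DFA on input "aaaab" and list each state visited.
read 'a': p0 → p0
  read 'a': p0 → p0
  read 'a': p0 → p0
  read 'a': p0 → p0
  read 'b': p0 → p2
p0 -> p0 -> p0 -> p0 -> p0 -> p2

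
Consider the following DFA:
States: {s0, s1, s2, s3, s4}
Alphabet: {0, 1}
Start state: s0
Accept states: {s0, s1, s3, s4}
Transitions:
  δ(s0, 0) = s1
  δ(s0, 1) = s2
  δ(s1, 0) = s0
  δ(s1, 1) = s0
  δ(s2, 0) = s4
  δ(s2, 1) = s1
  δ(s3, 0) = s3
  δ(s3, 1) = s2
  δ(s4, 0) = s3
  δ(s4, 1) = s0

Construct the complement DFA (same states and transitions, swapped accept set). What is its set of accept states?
Complement accept states = All states \ Original accept states
= {s0, s1, s2, s3, s4} \ {s0, s1, s3, s4}
{s2}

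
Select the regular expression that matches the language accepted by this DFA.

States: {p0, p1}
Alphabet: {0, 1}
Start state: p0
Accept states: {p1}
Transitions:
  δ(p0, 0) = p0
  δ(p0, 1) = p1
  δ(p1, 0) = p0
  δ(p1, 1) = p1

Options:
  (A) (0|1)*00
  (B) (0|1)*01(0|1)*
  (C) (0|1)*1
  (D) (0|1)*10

Check each option against the DFA on short strings; one disagreement eliminates an option:
  (A) (0|1)*00: on '1' the DFA goes p0 → p1 and accepts (p1 ∈ Accept), but the regex does not match it → eliminate
  (B) (0|1)*01(0|1)*: on '1' the DFA goes p0 → p1 and accepts (p1 ∈ Accept), but the regex does not match it → eliminate
  (C) (0|1)*1: agrees with the DFA on every string of length ≤ 6
  (D) (0|1)*10: on '1' the DFA goes p0 → p1 and accepts (p1 ∈ Accept), but the regex does not match it → eliminate
Only (C) is consistent with the DFA.
(C) (0|1)*1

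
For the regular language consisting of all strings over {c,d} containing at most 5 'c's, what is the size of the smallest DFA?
By Myhill–Nerode, count the distinguishable equivalence classes: 7 classes — having seen 0, 1, …, 5, or >5 copies of 'c'; counts 0 through 5 are accepting and >5 is dead.
7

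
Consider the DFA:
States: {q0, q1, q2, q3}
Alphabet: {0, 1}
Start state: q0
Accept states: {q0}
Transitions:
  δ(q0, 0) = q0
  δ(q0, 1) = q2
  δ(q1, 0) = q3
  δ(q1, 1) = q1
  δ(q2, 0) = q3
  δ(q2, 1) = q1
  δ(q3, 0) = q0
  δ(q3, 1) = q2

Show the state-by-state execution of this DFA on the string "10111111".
read '1': q0 → q2
  read '0': q2 → q3
  read '1': q3 → q2
  read '1': q2 → q1
  read '1': q1 → q1
  read '1': q1 → q1
  read '1': q1 → q1
  read '1': q1 → q1
q0 -> q2 -> q3 -> q2 -> q1 -> q1 -> q1 -> q1 -> q1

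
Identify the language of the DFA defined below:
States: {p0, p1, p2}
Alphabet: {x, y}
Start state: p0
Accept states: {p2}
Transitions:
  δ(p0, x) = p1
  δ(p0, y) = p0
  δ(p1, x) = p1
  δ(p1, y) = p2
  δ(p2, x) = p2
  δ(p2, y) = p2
Testing a few strings:
  'xx' → reject
  'y' → reject
  'xyx' → accept
  'xxy' → accept
State roles: p0=no x seen yet; p1=seen a x, waiting for y; p2=substring xy seen
All strings over {x,y} containing the substring xy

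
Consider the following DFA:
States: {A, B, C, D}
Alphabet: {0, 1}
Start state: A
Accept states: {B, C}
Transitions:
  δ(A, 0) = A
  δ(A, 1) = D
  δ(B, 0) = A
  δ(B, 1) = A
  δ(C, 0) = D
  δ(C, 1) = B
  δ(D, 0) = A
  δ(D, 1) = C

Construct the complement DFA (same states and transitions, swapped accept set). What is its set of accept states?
Complement accept states = All states \ Original accept states
= {A, B, C, D} \ {B, C}
{A, D}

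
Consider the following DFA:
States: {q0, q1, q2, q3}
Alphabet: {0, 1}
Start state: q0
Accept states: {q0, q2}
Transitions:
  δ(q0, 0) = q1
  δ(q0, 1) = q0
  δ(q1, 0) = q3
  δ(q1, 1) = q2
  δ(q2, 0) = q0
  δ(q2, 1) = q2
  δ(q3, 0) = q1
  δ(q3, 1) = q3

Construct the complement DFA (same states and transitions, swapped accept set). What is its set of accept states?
Complement accept states = All states \ Original accept states
= {q0, q1, q2, q3} \ {q0, q2}
{q1, q3}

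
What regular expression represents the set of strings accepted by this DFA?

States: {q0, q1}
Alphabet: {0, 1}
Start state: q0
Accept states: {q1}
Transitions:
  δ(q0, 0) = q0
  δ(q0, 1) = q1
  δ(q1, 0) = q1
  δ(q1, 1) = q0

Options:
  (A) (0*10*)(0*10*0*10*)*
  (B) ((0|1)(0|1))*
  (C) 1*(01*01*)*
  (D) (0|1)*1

Check each option against the DFA on short strings; one disagreement eliminates an option:
  (A) (0*10*)(0*10*0*10*)*: agrees with the DFA on every string of length ≤ 6
  (B) ((0|1)(0|1))*: on ε the DFA stays in q0 and rejects (q0 ∉ Accept), but the regex matches it → eliminate
  (C) 1*(01*01*)*: on ε the DFA stays in q0 and rejects (q0 ∉ Accept), but the regex matches it → eliminate
  (D) (0|1)*1: on '10' the DFA goes q0 → q1 → q1 and accepts (q1 ∈ Accept), but the regex does not match it → eliminate
Only (A) is consistent with the DFA.
(A) (0*10*)(0*10*0*10*)*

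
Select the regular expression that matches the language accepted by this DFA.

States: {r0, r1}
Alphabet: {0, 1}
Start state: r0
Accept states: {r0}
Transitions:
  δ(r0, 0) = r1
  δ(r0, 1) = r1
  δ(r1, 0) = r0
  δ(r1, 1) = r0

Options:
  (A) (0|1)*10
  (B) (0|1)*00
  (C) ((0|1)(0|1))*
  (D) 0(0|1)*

Check each option against the DFA on short strings; one disagreement eliminates an option:
  (A) (0|1)*10: on ε the DFA stays in r0 and accepts (r0 ∈ Accept), but the regex does not match it → eliminate
  (B) (0|1)*00: on ε the DFA stays in r0 and accepts (r0 ∈ Accept), but the regex does not match it → eliminate
  (C) ((0|1)(0|1))*: agrees with the DFA on every string of length ≤ 6
  (D) 0(0|1)*: on ε the DFA stays in r0 and accepts (r0 ∈ Accept), but the regex does not match it → eliminate
Only (C) is consistent with the DFA.
(C) ((0|1)(0|1))*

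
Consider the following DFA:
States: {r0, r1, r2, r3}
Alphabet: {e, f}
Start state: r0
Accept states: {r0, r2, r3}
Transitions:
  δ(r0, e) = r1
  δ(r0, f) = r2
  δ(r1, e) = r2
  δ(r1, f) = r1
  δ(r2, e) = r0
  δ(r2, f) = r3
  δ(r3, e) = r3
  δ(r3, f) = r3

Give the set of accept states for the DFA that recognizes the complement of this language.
Complement accept states = All states \ Original accept states
= {r0, r1, r2, r3} \ {r0, r2, r3}
{r1}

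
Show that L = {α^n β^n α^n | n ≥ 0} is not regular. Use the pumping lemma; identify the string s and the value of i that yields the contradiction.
Assume L is regular with pumping length p. Idea: pumping the first α-block unbalances it against the other two.
Choose s = α^p β^p α^p ∈ L (|s| = 3p ≥ p). By the pumping lemma, s = xyz with |xy| ≤ p, |y| > 0, so y = α^k with k ≥ 1, inside the first α-block. Then xy²z = α^(p+k) β^p α^p. The first block has length p+k ≠ p, so the three block lengths are no longer equal and xy²z ∉ L.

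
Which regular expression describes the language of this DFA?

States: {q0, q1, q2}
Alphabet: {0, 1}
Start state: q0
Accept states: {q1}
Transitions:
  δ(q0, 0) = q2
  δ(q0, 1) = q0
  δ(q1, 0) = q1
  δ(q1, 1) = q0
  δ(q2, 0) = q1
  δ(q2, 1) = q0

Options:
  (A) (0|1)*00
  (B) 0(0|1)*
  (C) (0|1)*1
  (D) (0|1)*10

Check each option against the DFA on short strings; one disagreement eliminates an option:
  (A) (0|1)*00: agrees with the DFA on every string of length ≤ 6
  (B) 0(0|1)*: on '0' the DFA goes q0 → q2 and rejects (q2 ∉ Accept), but the regex matches it → eliminate
  (C) (0|1)*1: on '1' the DFA goes q0 → q0 and rejects (q0 ∉ Accept), but the regex matches it → eliminate
  (D) (0|1)*10: on '00' the DFA goes q0 → q2 → q1 and accepts (q1 ∈ Accept), but the regex does not match it → eliminate
Only (A) is consistent with the DFA.
(A) (0|1)*00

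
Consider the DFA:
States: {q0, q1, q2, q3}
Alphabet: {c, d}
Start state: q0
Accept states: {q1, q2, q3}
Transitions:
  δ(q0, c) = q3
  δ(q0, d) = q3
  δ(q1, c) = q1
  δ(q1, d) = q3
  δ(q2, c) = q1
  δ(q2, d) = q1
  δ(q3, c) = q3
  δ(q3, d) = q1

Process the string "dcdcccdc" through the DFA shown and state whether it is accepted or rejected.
Processing string "dcdcccdc":
  q0 --d--> q3
  q3 --c--> q3
  q3 --d--> q1
  q1 --c--> q1
  q1 --c--> q1
  q1 --c--> q1
  q1 --d--> q3
  q3 --c--> q3
Final state: q3
Accept states: {q1, q2, q3}
Yes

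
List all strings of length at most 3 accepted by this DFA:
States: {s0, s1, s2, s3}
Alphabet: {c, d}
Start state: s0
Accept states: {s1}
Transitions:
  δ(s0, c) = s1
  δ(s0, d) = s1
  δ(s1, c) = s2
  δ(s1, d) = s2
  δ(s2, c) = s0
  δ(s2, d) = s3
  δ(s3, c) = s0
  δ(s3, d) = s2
c, d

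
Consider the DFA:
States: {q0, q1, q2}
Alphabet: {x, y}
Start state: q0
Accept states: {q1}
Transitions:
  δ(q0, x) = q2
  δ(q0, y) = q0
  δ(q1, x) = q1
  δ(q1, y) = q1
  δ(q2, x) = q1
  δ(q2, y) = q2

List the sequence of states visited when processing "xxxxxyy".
read 'x': q0 → q2
  read 'x': q2 → q1
  read 'x': q1 → q1
  read 'x': q1 → q1
  read 'x': q1 → q1
  read 'y': q1 → q1
  read 'y': q1 → q1
q0 -> q2 -> q1 -> q1 -> q1 -> q1 -> q1 -> q1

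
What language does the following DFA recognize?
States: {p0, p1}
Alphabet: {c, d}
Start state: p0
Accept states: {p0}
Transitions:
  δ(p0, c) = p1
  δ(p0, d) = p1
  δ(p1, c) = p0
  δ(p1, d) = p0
Testing a few strings:
  'cdd' → reject
  'cdc' → reject
  'cd' → accept
  'd' → reject
State roles: p0=even length so far; p1=odd length so far
All strings over {c,d} of even length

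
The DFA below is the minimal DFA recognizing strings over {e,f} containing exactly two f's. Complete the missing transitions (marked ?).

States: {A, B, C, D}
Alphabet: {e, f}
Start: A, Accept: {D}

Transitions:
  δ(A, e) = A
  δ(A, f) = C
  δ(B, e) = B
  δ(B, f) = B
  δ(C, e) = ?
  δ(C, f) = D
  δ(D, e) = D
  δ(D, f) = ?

From the language and accept set, identify what each state tracks — A: zero f's; B: ≥ three f's (dead); C: one f; D: two f's.
Each missing δ(q, a) is the state matching the new tracked value after reading a.
δ(C, e) = C; δ(D, f) = B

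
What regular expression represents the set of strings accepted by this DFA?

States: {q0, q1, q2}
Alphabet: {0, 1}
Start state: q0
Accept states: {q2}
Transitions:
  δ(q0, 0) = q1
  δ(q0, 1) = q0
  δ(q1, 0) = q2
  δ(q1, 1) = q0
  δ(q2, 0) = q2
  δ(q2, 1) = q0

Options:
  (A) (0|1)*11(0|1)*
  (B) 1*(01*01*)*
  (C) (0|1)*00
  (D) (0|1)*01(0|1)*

Check each option against the DFA on short strings; one disagreement eliminates an option:
  (A) (0|1)*11(0|1)*: on '00' the DFA goes q0 → q1 → q2 and accepts (q2 ∈ Accept), but the regex does not match it → eliminate
  (B) 1*(01*01*)*: on ε the DFA stays in q0 and rejects (q0 ∉ Accept), but the regex matches it → eliminate
  (C) (0|1)*00: agrees with the DFA on every string of length ≤ 6
  (D) (0|1)*01(0|1)*: on '00' the DFA goes q0 → q1 → q2 and accepts (q2 ∈ Accept), but the regex does not match it → eliminate
Only (C) is consistent with the DFA.
(C) (0|1)*00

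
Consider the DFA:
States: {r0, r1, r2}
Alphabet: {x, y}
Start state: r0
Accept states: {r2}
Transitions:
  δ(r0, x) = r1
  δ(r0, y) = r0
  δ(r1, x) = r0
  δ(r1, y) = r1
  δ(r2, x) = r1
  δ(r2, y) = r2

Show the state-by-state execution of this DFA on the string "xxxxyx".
read 'x': r0 → r1
  read 'x': r1 → r0
  read 'x': r0 → r1
  read 'x': r1 → r0
  read 'y': r0 → r0
  read 'x': r0 → r1
r0 -> r1 -> r0 -> r1 -> r0 -> r0 -> r1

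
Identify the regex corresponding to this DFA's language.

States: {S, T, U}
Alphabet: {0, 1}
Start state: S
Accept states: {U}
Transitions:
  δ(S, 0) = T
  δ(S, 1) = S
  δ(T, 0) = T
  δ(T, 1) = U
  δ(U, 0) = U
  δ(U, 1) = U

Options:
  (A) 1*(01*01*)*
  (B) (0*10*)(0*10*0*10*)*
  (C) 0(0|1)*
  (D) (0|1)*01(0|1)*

Check each option against the DFA on short strings; one disagreement eliminates an option:
  (A) 1*(01*01*)*: on ε the DFA stays in S and rejects (S ∉ Accept), but the regex matches it → eliminate
  (B) (0*10*)(0*10*0*10*)*: on '1' the DFA goes S → S and rejects (S ∉ Accept), but the regex matches it → eliminate
  (C) 0(0|1)*: on '0' the DFA goes S → T and rejects (T ∉ Accept), but the regex matches it → eliminate
  (D) (0|1)*01(0|1)*: agrees with the DFA on every string of length ≤ 6
Only (D) is consistent with the DFA.
(D) (0|1)*01(0|1)*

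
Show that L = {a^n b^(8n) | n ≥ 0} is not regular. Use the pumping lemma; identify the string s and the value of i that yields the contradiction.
Assume L is regular with pumping length p. Idea: pumping the a-block breaks the 1:8 ratio.
Choose s = a^p b^(8p) (length 9p ≥ p). By the pumping lemma, s = xyz with |xy| ≤ p, |y| > 0, so y = a^k with k ≥ 1. Then xy²z = a^(p+k) b^(8p). For this to be in L we would need 8p = 8(p+k), i.e. 8k = 0, contradicting k ≥ 1. So xy²z ∉ L.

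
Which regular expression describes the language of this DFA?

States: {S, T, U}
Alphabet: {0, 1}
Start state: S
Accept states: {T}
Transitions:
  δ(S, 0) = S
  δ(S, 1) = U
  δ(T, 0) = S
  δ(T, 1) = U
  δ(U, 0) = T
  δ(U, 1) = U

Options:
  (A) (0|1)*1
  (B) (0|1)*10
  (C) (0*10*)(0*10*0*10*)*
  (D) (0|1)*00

Check each option against the DFA on short strings; one disagreement eliminates an option:
  (A) (0|1)*1: on '1' the DFA goes S → U and rejects (U ∉ Accept), but the regex matches it → eliminate
  (B) (0|1)*10: agrees with the DFA on every string of length ≤ 6
  (C) (0*10*)(0*10*0*10*)*: on '1' the DFA goes S → U and rejects (U ∉ Accept), but the regex matches it → eliminate
  (D) (0|1)*00: on '00' the DFA goes S → S → S and rejects (S ∉ Accept), but the regex matches it → eliminate
Only (B) is consistent with the DFA.
(B) (0|1)*10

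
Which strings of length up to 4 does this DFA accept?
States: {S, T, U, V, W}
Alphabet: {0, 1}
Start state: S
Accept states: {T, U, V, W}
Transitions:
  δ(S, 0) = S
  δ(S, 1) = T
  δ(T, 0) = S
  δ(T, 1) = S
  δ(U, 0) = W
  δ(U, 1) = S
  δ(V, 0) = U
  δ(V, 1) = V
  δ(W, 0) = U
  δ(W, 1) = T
1, 01, 001, 101, 111, 0001, 0101, 0111, 1001, 1101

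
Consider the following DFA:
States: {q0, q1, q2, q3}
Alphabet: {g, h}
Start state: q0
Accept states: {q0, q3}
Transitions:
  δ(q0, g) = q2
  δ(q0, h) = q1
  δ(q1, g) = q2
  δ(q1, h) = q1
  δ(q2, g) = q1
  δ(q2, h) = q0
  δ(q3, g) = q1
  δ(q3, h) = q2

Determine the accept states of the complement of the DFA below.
Complement accept states = All states \ Original accept states
= {q0, q1, q2, q3} \ {q0, q3}
{q1, q2}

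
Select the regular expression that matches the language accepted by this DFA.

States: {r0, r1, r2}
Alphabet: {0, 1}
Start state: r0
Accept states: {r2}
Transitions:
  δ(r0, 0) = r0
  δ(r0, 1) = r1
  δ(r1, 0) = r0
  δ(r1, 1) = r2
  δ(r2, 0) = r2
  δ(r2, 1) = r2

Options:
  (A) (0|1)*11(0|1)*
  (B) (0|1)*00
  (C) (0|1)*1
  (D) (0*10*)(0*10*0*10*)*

Check each option against the DFA on short strings; one disagreement eliminates an option:
  (A) (0|1)*11(0|1)*: agrees with the DFA on every string of length ≤ 6
  (B) (0|1)*00: on '00' the DFA goes r0 → r0 → r0 and rejects (r0 ∉ Accept), but the regex matches it → eliminate
  (C) (0|1)*1: on '1' the DFA goes r0 → r1 and rejects (r1 ∉ Accept), but the regex matches it → eliminate
  (D) (0*10*)(0*10*0*10*)*: on '1' the DFA goes r0 → r1 and rejects (r1 ∉ Accept), but the regex matches it → eliminate
Only (A) is consistent with the DFA.
(A) (0|1)*11(0|1)*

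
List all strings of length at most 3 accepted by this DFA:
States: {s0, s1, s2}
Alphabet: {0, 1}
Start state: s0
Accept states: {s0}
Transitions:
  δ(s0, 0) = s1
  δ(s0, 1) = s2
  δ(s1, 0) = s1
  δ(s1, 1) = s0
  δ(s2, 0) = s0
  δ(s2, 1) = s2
ε, 01, 10, 001, 110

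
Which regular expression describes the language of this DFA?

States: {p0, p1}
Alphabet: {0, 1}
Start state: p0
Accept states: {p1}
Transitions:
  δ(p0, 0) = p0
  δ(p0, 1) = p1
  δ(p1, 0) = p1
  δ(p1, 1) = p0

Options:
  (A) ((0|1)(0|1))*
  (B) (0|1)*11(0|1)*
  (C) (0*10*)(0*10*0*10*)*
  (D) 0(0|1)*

Check each option against the DFA on short strings; one disagreement eliminates an option:
  (A) ((0|1)(0|1))*: on ε the DFA stays in p0 and rejects (p0 ∉ Accept), but the regex matches it → eliminate
  (B) (0|1)*11(0|1)*: on '1' the DFA goes p0 → p1 and accepts (p1 ∈ Accept), but the regex does not match it → eliminate
  (C) (0*10*)(0*10*0*10*)*: agrees with the DFA on every string of length ≤ 6
  (D) 0(0|1)*: on '0' the DFA goes p0 → p0 and rejects (p0 ∉ Accept), but the regex matches it → eliminate
Only (C) is consistent with the DFA.
(C) (0*10*)(0*10*0*10*)*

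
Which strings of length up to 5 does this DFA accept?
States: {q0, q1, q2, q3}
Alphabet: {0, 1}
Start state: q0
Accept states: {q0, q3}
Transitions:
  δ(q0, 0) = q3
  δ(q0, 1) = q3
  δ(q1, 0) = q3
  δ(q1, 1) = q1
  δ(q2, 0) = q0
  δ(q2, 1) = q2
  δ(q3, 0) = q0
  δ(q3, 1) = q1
ε, 0, 1, 00, 10, 000, 001, 010, 100, 101, 110, 0000, 0010, 0100, 0110, 1000, 1010, 1100, 1110, 00000, 00001, 00010, 00100, 00101, 00110, 01000, 01001, 01010, 01100, 01110, 10000, 10001, 10010, 10100, 10101, 10110, 11000, 11001, 11010, 11100, 11110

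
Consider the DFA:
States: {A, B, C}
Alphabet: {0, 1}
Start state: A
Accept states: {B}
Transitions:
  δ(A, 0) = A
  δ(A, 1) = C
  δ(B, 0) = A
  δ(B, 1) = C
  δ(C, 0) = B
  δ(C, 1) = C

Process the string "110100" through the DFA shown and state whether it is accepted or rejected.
Processing string "110100":
  A --1--> C
  C --1--> C
  C --0--> B
  B --1--> C
  C --0--> B
  B --0--> A
Final state: A
Accept states: {B}
No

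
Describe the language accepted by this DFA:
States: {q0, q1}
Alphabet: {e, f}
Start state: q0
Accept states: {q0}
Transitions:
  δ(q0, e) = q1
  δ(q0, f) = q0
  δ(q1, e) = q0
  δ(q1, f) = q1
Testing a few strings:
  'fe' → reject
  'f' → accept
  'ee' → accept
  'ff' → accept
State roles: q0=even number of e's so far; q1=odd number of e's so far
All strings over {e,f} with an even number of e's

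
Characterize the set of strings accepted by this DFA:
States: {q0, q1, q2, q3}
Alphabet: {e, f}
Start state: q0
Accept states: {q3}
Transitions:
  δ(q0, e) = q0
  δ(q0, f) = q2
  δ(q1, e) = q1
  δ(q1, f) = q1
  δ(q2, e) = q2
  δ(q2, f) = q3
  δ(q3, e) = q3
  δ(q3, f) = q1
Testing a few strings:
  'fe' → reject
  'ee' → reject
  'ff' → accept
  'efe' → reject
State roles: q0=zero f's; q1=≥ three f's (dead); q2=one f; q3=two f's
All strings over {e,f} containing exactly two f's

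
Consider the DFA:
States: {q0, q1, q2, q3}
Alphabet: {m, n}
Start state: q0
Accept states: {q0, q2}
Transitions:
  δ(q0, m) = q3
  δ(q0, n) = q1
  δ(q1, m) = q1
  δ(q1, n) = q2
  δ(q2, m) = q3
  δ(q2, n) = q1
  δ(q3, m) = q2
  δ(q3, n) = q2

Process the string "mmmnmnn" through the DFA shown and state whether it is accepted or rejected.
Processing string "mmmnmnn":
  q0 --m--> q3
  q3 --m--> q2
  q2 --m--> q3
  q3 --n--> q2
  q2 --m--> q3
  q3 --n--> q2
  q2 --n--> q1
Final state: q1
Accept states: {q0, q2}
No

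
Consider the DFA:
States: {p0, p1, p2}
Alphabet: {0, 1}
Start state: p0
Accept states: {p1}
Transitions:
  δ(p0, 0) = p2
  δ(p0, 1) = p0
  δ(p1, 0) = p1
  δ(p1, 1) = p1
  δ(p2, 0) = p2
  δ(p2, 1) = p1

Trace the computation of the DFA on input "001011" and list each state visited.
read '0': p0 → p2
  read '0': p2 → p2
  read '1': p2 → p1
  read '0': p1 → p1
  read '1': p1 → p1
  read '1': p1 → p1
p0 -> p2 -> p2 -> p1 -> p1 -> p1 -> p1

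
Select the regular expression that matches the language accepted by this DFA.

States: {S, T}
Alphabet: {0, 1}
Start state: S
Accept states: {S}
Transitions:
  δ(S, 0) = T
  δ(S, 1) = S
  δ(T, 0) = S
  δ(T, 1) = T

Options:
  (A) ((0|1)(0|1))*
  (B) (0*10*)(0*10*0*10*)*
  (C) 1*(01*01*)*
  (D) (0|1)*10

Check each option against the DFA on short strings; one disagreement eliminates an option:
  (A) ((0|1)(0|1))*: on '1' the DFA goes S → S and accepts (S ∈ Accept), but the regex does not match it → eliminate
  (B) (0*10*)(0*10*0*10*)*: on ε the DFA stays in S and accepts (S ∈ Accept), but the regex does not match it → eliminate
  (C) 1*(01*01*)*: agrees with the DFA on every string of length ≤ 6
  (D) (0|1)*10: on ε the DFA stays in S and accepts (S ∈ Accept), but the regex does not match it → eliminate
Only (C) is consistent with the DFA.
(C) 1*(01*01*)*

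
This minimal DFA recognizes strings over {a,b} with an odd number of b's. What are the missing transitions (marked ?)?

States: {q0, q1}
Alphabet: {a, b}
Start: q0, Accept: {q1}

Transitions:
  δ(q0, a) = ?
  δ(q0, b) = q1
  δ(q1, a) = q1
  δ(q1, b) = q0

From the language and accept set, identify what each state tracks — q0: even number of b's so far; q1: odd number of b's so far.
Each missing δ(q, a) is the state matching the new tracked value after reading a.
δ(q0, a) = q0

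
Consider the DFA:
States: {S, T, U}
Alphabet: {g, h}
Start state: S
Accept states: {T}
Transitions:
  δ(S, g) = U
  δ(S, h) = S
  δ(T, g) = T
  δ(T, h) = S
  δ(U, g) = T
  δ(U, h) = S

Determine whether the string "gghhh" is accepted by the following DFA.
Processing string "gghhh":
  S --g--> U
  U --g--> T
  T --h--> S
  S --h--> S
  S --h--> S
Final state: S
Accept states: {T}
No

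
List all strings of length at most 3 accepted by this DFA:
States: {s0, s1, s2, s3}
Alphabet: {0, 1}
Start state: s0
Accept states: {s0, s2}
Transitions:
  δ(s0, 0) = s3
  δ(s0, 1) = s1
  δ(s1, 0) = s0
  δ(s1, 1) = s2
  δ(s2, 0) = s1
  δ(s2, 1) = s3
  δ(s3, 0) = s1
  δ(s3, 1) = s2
ε, 01, 10, 11, 000, 001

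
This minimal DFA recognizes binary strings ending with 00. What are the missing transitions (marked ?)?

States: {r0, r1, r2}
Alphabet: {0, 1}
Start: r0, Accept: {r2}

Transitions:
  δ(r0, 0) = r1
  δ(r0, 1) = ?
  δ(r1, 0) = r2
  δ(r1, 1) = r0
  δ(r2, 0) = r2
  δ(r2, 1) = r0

From the language and accept set, identify what each state tracks — r0: last symbol not 0; r1: one trailing 0; r2: two trailing 0's.
Each missing δ(q, a) is the state matching the new tracked value after reading a.
δ(r0, 1) = r0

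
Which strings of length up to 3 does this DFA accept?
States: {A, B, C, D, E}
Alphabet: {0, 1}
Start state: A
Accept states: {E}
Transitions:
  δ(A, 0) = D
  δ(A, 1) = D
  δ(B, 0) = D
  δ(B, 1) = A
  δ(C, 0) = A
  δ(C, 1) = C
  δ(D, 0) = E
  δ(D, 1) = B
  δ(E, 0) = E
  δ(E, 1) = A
00, 10, 000, 100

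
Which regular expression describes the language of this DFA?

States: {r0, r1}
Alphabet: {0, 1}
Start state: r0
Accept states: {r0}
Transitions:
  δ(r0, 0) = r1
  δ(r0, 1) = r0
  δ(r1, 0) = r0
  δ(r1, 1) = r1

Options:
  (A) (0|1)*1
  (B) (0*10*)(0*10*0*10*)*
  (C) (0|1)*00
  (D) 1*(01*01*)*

Check each option against the DFA on short strings; one disagreement eliminates an option:
  (A) (0|1)*1: on ε the DFA stays in r0 and accepts (r0 ∈ Accept), but the regex does not match it → eliminate
  (B) (0*10*)(0*10*0*10*)*: on ε the DFA stays in r0 and accepts (r0 ∈ Accept), but the regex does not match it → eliminate
  (C) (0|1)*00: on ε the DFA stays in r0 and accepts (r0 ∈ Accept), but the regex does not match it → eliminate
  (D) 1*(01*01*)*: agrees with the DFA on every string of length ≤ 6
Only (D) is consistent with the DFA.
(D) 1*(01*01*)*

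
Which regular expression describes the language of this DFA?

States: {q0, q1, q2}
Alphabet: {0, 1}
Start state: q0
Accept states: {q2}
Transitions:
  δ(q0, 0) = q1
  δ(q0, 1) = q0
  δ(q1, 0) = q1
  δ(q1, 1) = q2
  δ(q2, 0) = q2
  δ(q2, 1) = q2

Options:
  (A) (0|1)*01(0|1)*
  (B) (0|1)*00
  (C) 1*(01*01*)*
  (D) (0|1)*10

Check each option against the DFA on short strings; one disagreement eliminates an option:
  (A) (0|1)*01(0|1)*: agrees with the DFA on every string of length ≤ 6
  (B) (0|1)*00: on '00' the DFA goes q0 → q1 → q1 and rejects (q1 ∉ Accept), but the regex matches it → eliminate
  (C) 1*(01*01*)*: on ε the DFA stays in q0 and rejects (q0 ∉ Accept), but the regex matches it → eliminate
  (D) (0|1)*10: on '01' the DFA goes q0 → q1 → q2 and accepts (q2 ∈ Accept), but the regex does not match it → eliminate
Only (A) is consistent with the DFA.
(A) (0|1)*01(0|1)*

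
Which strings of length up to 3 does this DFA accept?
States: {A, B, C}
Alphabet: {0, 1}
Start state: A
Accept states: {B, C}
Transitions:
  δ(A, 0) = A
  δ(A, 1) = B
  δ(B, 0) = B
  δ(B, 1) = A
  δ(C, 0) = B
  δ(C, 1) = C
1, 01, 10, 001, 010, 100, 111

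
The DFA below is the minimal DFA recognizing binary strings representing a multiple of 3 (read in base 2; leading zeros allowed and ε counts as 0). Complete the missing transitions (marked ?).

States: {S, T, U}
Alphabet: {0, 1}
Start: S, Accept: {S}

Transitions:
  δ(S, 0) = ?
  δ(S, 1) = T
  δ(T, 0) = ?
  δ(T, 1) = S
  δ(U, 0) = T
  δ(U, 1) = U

From the language and accept set, identify what each state tracks — S: value ≡ 0 (mod 3); T: value ≡ 1 (mod 3); U: value ≡ 2 (mod 3).
Each missing δ(q, a) is the state matching the new tracked value after reading a.
δ(S, 0) = S; δ(T, 0) = U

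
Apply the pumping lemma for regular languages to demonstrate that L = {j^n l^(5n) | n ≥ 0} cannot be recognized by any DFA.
Assume L is regular with pumping length p. Idea: pumping the j-block breaks the 1:5 ratio.
Choose s = j^p l^(5p) (length 6p ≥ p). By the pumping lemma, s = xyz with |xy| ≤ p, |y| > 0, so y = j^k with k ≥ 1. Then xy²z = j^(p+k) l^(5p). For this to be in L we would need 5p = 5(p+k), i.e. 5k = 0, contradicting k ≥ 1. So xy²z ∉ L.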